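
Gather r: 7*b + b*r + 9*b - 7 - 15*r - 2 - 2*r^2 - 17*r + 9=16*b - 2*r^2 + r*(b - 32)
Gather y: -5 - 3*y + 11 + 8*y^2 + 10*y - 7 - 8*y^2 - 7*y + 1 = 0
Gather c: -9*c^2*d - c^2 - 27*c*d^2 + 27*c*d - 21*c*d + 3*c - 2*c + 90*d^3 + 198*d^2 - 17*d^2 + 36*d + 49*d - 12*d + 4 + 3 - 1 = c^2*(-9*d - 1) + c*(-27*d^2 + 6*d + 1) + 90*d^3 + 181*d^2 + 73*d + 6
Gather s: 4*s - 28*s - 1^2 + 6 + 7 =12 - 24*s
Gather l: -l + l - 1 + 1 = 0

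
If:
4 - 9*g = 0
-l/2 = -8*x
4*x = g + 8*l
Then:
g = 4/9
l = -16/279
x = -1/279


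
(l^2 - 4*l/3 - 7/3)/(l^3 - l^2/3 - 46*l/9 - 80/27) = 9*(-3*l^2 + 4*l + 7)/(-27*l^3 + 9*l^2 + 138*l + 80)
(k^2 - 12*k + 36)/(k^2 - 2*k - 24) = (k - 6)/(k + 4)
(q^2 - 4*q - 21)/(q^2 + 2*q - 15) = (q^2 - 4*q - 21)/(q^2 + 2*q - 15)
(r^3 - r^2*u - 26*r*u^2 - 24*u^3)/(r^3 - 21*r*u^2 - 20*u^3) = (r - 6*u)/(r - 5*u)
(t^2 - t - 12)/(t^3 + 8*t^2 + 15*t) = (t - 4)/(t*(t + 5))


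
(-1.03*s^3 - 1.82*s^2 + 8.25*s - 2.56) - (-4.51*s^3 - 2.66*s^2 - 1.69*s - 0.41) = 3.48*s^3 + 0.84*s^2 + 9.94*s - 2.15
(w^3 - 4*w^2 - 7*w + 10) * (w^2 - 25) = w^5 - 4*w^4 - 32*w^3 + 110*w^2 + 175*w - 250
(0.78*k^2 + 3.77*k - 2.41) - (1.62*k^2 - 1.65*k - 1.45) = -0.84*k^2 + 5.42*k - 0.96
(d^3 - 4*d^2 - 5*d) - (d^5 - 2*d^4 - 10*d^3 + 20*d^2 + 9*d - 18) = -d^5 + 2*d^4 + 11*d^3 - 24*d^2 - 14*d + 18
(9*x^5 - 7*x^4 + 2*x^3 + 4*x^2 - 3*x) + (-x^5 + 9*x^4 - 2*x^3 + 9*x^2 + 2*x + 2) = 8*x^5 + 2*x^4 + 13*x^2 - x + 2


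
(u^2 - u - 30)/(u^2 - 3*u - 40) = (u - 6)/(u - 8)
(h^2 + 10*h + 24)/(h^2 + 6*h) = (h + 4)/h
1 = 1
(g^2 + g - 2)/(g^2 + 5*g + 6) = (g - 1)/(g + 3)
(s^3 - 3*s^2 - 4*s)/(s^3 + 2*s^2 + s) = (s - 4)/(s + 1)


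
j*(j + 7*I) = j^2 + 7*I*j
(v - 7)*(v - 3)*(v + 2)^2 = v^4 - 6*v^3 - 15*v^2 + 44*v + 84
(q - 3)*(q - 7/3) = q^2 - 16*q/3 + 7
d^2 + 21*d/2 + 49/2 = (d + 7/2)*(d + 7)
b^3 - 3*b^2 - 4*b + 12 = (b - 3)*(b - 2)*(b + 2)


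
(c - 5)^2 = c^2 - 10*c + 25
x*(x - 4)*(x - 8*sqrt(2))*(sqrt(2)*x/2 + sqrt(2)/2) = sqrt(2)*x^4/2 - 8*x^3 - 3*sqrt(2)*x^3/2 - 2*sqrt(2)*x^2 + 24*x^2 + 32*x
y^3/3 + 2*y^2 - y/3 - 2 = (y/3 + 1/3)*(y - 1)*(y + 6)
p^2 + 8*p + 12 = (p + 2)*(p + 6)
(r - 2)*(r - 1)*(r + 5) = r^3 + 2*r^2 - 13*r + 10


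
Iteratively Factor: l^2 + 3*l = (l)*(l + 3)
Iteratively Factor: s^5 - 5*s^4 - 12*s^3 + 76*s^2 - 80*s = (s - 2)*(s^4 - 3*s^3 - 18*s^2 + 40*s) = s*(s - 2)*(s^3 - 3*s^2 - 18*s + 40) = s*(s - 2)*(s + 4)*(s^2 - 7*s + 10) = s*(s - 2)^2*(s + 4)*(s - 5)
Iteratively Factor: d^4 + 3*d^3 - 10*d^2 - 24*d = (d - 3)*(d^3 + 6*d^2 + 8*d) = (d - 3)*(d + 4)*(d^2 + 2*d) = (d - 3)*(d + 2)*(d + 4)*(d)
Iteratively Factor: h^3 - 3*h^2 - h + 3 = (h + 1)*(h^2 - 4*h + 3) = (h - 1)*(h + 1)*(h - 3)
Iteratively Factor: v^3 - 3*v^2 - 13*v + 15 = (v + 3)*(v^2 - 6*v + 5) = (v - 5)*(v + 3)*(v - 1)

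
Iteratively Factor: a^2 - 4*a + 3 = (a - 3)*(a - 1)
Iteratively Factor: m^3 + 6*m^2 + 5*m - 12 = (m + 3)*(m^2 + 3*m - 4) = (m - 1)*(m + 3)*(m + 4)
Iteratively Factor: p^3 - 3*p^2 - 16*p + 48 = (p - 3)*(p^2 - 16) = (p - 4)*(p - 3)*(p + 4)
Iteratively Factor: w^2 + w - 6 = (w + 3)*(w - 2)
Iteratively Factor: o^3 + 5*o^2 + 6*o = (o + 3)*(o^2 + 2*o) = (o + 2)*(o + 3)*(o)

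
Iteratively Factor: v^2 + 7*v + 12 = (v + 3)*(v + 4)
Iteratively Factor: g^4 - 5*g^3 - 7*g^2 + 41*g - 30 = (g - 5)*(g^3 - 7*g + 6) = (g - 5)*(g - 2)*(g^2 + 2*g - 3) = (g - 5)*(g - 2)*(g - 1)*(g + 3)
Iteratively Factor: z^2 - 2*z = (z)*(z - 2)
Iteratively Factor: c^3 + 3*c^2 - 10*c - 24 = (c + 2)*(c^2 + c - 12) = (c + 2)*(c + 4)*(c - 3)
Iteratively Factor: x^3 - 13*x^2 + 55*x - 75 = (x - 5)*(x^2 - 8*x + 15) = (x - 5)*(x - 3)*(x - 5)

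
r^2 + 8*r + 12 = (r + 2)*(r + 6)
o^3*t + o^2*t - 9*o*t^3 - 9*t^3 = (o - 3*t)*(o + 3*t)*(o*t + t)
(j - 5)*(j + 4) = j^2 - j - 20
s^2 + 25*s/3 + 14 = (s + 7/3)*(s + 6)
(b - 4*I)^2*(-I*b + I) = -I*b^3 - 8*b^2 + I*b^2 + 8*b + 16*I*b - 16*I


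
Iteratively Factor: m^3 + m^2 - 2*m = (m)*(m^2 + m - 2) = m*(m + 2)*(m - 1)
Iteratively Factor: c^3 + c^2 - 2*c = (c)*(c^2 + c - 2) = c*(c - 1)*(c + 2)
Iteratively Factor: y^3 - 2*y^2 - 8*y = (y - 4)*(y^2 + 2*y) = y*(y - 4)*(y + 2)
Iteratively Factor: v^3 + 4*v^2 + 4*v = (v + 2)*(v^2 + 2*v) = v*(v + 2)*(v + 2)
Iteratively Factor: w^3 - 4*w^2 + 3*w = (w)*(w^2 - 4*w + 3) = w*(w - 3)*(w - 1)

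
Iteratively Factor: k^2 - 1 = (k + 1)*(k - 1)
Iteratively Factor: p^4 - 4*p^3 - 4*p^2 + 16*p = (p)*(p^3 - 4*p^2 - 4*p + 16) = p*(p - 2)*(p^2 - 2*p - 8) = p*(p - 4)*(p - 2)*(p + 2)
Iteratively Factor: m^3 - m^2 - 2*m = (m - 2)*(m^2 + m) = (m - 2)*(m + 1)*(m)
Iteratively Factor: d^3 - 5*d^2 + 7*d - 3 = (d - 3)*(d^2 - 2*d + 1) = (d - 3)*(d - 1)*(d - 1)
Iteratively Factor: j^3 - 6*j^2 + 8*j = (j - 2)*(j^2 - 4*j) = j*(j - 2)*(j - 4)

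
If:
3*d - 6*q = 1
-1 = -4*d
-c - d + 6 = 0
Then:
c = 23/4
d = 1/4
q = -1/24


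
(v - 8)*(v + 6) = v^2 - 2*v - 48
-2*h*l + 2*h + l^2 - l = (-2*h + l)*(l - 1)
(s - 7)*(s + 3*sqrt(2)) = s^2 - 7*s + 3*sqrt(2)*s - 21*sqrt(2)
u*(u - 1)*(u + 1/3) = u^3 - 2*u^2/3 - u/3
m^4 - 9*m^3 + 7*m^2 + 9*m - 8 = (m - 8)*(m - 1)^2*(m + 1)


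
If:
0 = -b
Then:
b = 0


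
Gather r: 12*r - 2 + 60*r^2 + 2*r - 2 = 60*r^2 + 14*r - 4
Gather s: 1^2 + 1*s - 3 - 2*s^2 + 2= -2*s^2 + s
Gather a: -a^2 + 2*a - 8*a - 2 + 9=-a^2 - 6*a + 7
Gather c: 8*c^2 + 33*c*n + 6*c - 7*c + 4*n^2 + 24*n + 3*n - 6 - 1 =8*c^2 + c*(33*n - 1) + 4*n^2 + 27*n - 7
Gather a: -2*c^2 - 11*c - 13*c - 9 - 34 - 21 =-2*c^2 - 24*c - 64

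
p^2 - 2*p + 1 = (p - 1)^2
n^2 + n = n*(n + 1)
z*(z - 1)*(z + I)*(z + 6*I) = z^4 - z^3 + 7*I*z^3 - 6*z^2 - 7*I*z^2 + 6*z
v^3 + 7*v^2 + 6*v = v*(v + 1)*(v + 6)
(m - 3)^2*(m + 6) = m^3 - 27*m + 54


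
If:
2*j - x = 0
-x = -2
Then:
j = 1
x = 2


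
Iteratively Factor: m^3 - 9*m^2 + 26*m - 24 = (m - 3)*(m^2 - 6*m + 8) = (m - 3)*(m - 2)*(m - 4)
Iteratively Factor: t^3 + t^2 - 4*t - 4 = (t + 1)*(t^2 - 4) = (t - 2)*(t + 1)*(t + 2)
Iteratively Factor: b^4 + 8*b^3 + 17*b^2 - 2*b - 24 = (b + 4)*(b^3 + 4*b^2 + b - 6) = (b + 3)*(b + 4)*(b^2 + b - 2) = (b + 2)*(b + 3)*(b + 4)*(b - 1)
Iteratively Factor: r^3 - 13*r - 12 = (r + 3)*(r^2 - 3*r - 4) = (r - 4)*(r + 3)*(r + 1)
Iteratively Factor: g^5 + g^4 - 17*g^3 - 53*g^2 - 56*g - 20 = (g + 2)*(g^4 - g^3 - 15*g^2 - 23*g - 10) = (g - 5)*(g + 2)*(g^3 + 4*g^2 + 5*g + 2) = (g - 5)*(g + 1)*(g + 2)*(g^2 + 3*g + 2) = (g - 5)*(g + 1)*(g + 2)^2*(g + 1)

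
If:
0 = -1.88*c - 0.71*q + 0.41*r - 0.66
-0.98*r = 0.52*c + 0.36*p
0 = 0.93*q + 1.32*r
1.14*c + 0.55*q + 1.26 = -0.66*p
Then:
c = 0.02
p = -1.36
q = -0.70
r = 0.49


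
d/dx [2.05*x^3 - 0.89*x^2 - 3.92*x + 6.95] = 6.15*x^2 - 1.78*x - 3.92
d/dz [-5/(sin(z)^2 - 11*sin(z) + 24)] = 5*(2*sin(z) - 11)*cos(z)/(sin(z)^2 - 11*sin(z) + 24)^2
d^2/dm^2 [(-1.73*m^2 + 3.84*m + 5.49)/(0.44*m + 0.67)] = -1.69153/(0.085184*m^3 + 0.389136*m^2 + 0.592548*m + 0.300763)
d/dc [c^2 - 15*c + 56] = 2*c - 15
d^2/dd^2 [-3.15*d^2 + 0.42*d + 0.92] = -6.30000000000000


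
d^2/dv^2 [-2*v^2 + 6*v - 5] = -4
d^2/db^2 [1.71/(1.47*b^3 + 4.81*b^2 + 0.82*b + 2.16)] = (-(15.0822*b + 16.4502)*(1.47*b^3 + 4.81*b^2 + 0.82*b + 2.16) + 1.71*(4.41*b^2 + 9.62*b + 0.82)*(8.82*b^2 + 19.24*b + 1.64))/(1.47*b^3 + 4.81*b^2 + 0.82*b + 2.16)^3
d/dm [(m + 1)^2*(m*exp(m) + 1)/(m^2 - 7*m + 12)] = (m + 1)*(-(m + 1)*(2*m - 7)*(m*exp(m) + 1) + (m^2 - 7*m + 12)*(2*m*exp(m) + (m + 1)^2*exp(m) + 2))/(m^2 - 7*m + 12)^2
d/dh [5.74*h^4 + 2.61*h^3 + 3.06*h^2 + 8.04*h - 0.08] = 22.96*h^3 + 7.83*h^2 + 6.12*h + 8.04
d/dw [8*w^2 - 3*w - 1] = 16*w - 3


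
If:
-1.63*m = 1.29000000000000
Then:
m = -0.79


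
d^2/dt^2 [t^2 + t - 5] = 2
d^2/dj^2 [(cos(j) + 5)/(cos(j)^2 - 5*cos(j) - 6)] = (9*sin(j)^4*cos(j) + 25*sin(j)^4 - 235*sin(j)^2 - 125*cos(j)/4 - 33*cos(3*j)/4 - cos(5*j)/2 - 40)/(sin(j)^2 + 5*cos(j) + 5)^3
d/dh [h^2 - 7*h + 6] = 2*h - 7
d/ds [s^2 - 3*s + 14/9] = 2*s - 3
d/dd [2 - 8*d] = -8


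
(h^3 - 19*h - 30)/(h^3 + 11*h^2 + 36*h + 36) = (h - 5)/(h + 6)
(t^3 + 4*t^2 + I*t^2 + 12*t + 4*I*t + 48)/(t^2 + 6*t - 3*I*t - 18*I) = (t^2 + 4*t*(1 + I) + 16*I)/(t + 6)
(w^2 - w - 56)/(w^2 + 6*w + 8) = (w^2 - w - 56)/(w^2 + 6*w + 8)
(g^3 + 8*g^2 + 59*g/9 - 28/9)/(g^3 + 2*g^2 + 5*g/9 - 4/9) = (g + 7)/(g + 1)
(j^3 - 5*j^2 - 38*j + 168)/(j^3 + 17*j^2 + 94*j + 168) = (j^2 - 11*j + 28)/(j^2 + 11*j + 28)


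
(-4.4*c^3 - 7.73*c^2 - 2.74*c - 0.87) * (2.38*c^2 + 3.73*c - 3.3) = -10.472*c^5 - 34.8094*c^4 - 20.8341*c^3 + 13.2182*c^2 + 5.7969*c + 2.871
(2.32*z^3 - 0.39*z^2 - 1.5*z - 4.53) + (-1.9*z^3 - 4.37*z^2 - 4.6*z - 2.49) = 0.42*z^3 - 4.76*z^2 - 6.1*z - 7.02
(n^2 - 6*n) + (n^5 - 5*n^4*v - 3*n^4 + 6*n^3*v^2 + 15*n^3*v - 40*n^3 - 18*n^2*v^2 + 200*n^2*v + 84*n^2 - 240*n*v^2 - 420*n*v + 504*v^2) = n^5 - 5*n^4*v - 3*n^4 + 6*n^3*v^2 + 15*n^3*v - 40*n^3 - 18*n^2*v^2 + 200*n^2*v + 85*n^2 - 240*n*v^2 - 420*n*v - 6*n + 504*v^2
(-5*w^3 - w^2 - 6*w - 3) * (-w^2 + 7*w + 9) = 5*w^5 - 34*w^4 - 46*w^3 - 48*w^2 - 75*w - 27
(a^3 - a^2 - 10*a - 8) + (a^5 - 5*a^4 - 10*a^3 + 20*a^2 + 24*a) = a^5 - 5*a^4 - 9*a^3 + 19*a^2 + 14*a - 8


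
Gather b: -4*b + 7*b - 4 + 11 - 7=3*b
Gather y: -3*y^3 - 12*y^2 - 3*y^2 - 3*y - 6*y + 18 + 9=-3*y^3 - 15*y^2 - 9*y + 27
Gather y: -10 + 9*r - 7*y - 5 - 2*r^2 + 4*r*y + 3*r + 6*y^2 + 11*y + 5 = -2*r^2 + 12*r + 6*y^2 + y*(4*r + 4) - 10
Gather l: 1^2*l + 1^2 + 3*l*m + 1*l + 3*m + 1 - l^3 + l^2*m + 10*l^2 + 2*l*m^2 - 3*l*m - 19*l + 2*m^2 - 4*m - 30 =-l^3 + l^2*(m + 10) + l*(2*m^2 - 17) + 2*m^2 - m - 28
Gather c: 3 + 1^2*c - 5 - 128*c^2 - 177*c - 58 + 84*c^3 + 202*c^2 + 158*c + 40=84*c^3 + 74*c^2 - 18*c - 20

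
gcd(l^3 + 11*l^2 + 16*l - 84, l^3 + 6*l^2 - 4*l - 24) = l^2 + 4*l - 12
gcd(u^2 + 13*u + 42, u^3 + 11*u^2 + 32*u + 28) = u + 7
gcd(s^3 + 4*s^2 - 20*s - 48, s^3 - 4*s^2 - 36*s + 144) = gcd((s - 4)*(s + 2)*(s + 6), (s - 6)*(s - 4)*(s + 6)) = s^2 + 2*s - 24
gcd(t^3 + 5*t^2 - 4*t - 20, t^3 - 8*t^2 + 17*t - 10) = t - 2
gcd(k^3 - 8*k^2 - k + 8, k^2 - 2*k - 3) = k + 1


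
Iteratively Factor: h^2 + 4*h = (h)*(h + 4)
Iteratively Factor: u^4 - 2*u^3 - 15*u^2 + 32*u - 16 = (u - 1)*(u^3 - u^2 - 16*u + 16) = (u - 1)*(u + 4)*(u^2 - 5*u + 4) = (u - 1)^2*(u + 4)*(u - 4)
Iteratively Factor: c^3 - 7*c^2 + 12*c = (c - 3)*(c^2 - 4*c) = c*(c - 3)*(c - 4)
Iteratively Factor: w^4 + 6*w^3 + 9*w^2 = (w + 3)*(w^3 + 3*w^2) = w*(w + 3)*(w^2 + 3*w) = w*(w + 3)^2*(w)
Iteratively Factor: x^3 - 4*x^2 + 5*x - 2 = (x - 2)*(x^2 - 2*x + 1) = (x - 2)*(x - 1)*(x - 1)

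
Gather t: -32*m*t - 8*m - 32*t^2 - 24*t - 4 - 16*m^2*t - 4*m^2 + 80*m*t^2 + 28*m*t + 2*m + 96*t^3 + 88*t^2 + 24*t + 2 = -4*m^2 - 6*m + 96*t^3 + t^2*(80*m + 56) + t*(-16*m^2 - 4*m) - 2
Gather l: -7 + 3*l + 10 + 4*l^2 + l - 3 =4*l^2 + 4*l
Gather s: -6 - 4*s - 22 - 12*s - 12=-16*s - 40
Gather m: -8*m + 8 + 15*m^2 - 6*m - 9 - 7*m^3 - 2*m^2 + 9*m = -7*m^3 + 13*m^2 - 5*m - 1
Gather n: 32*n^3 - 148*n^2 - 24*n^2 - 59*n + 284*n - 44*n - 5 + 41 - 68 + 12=32*n^3 - 172*n^2 + 181*n - 20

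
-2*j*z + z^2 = z*(-2*j + z)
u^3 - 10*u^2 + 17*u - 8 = (u - 8)*(u - 1)^2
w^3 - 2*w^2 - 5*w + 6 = (w - 3)*(w - 1)*(w + 2)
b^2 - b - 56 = (b - 8)*(b + 7)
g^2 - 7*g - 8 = (g - 8)*(g + 1)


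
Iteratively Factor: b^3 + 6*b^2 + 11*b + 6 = (b + 1)*(b^2 + 5*b + 6) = (b + 1)*(b + 2)*(b + 3)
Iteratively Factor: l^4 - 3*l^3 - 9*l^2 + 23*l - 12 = (l - 1)*(l^3 - 2*l^2 - 11*l + 12) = (l - 1)*(l + 3)*(l^2 - 5*l + 4) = (l - 4)*(l - 1)*(l + 3)*(l - 1)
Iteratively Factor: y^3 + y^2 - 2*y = (y)*(y^2 + y - 2) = y*(y - 1)*(y + 2)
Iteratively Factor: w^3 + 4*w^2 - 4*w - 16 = (w + 4)*(w^2 - 4) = (w + 2)*(w + 4)*(w - 2)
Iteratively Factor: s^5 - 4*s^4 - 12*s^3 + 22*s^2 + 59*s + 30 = (s + 2)*(s^4 - 6*s^3 + 22*s + 15) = (s + 1)*(s + 2)*(s^3 - 7*s^2 + 7*s + 15) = (s - 3)*(s + 1)*(s + 2)*(s^2 - 4*s - 5) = (s - 5)*(s - 3)*(s + 1)*(s + 2)*(s + 1)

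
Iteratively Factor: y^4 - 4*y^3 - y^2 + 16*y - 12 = (y + 2)*(y^3 - 6*y^2 + 11*y - 6) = (y - 2)*(y + 2)*(y^2 - 4*y + 3) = (y - 3)*(y - 2)*(y + 2)*(y - 1)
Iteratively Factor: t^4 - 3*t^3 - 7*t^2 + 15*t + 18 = (t - 3)*(t^3 - 7*t - 6) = (t - 3)*(t + 1)*(t^2 - t - 6) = (t - 3)^2*(t + 1)*(t + 2)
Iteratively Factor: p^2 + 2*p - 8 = (p + 4)*(p - 2)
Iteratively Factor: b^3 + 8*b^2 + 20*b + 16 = (b + 2)*(b^2 + 6*b + 8) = (b + 2)^2*(b + 4)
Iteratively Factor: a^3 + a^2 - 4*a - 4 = (a + 2)*(a^2 - a - 2) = (a + 1)*(a + 2)*(a - 2)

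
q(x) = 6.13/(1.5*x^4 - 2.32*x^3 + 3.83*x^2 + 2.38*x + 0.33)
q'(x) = 6.13*(-6.0*x^3 + 6.96*x^2 - 7.66*x - 2.38)/(1.5*x^4 - 2.32*x^3 + 3.83*x^2 + 2.38*x + 0.33)^2 = (-36.78*x^3 + 42.6648*x^2 - 46.9558*x - 14.5894)/(1.5*x^4 - 2.32*x^3 + 3.83*x^2 + 2.38*x + 0.33)^2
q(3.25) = 0.04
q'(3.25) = -0.05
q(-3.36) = 0.02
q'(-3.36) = 0.02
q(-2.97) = 0.03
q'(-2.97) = 0.04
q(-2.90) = 0.03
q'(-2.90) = 0.04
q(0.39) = 3.53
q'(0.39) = -9.47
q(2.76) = 0.08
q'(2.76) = -0.11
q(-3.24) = 0.02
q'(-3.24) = 0.02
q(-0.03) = 23.39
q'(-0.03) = -191.28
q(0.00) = 18.58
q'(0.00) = -133.97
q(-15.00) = 0.00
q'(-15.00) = 0.00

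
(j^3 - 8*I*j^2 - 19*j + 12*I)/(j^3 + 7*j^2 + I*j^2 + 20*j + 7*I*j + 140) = (j^2 - 4*I*j - 3)/(j^2 + j*(7 + 5*I) + 35*I)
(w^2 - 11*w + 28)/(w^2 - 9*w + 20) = (w - 7)/(w - 5)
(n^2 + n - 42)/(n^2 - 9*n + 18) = (n + 7)/(n - 3)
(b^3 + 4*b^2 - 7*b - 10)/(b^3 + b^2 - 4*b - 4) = (b + 5)/(b + 2)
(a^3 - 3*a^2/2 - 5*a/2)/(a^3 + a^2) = (a - 5/2)/a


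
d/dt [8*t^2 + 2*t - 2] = 16*t + 2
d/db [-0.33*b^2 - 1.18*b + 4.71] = -0.66*b - 1.18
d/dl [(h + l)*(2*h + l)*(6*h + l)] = 20*h^2 + 18*h*l + 3*l^2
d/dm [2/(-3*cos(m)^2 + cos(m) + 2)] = 2*(1 - 6*cos(m))*sin(m)/(-3*cos(m)^2 + cos(m) + 2)^2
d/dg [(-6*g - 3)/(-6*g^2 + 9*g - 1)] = 3*(-12*g^2 - 12*g + 11)/(36*g^4 - 108*g^3 + 93*g^2 - 18*g + 1)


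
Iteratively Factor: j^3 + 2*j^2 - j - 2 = (j + 1)*(j^2 + j - 2) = (j + 1)*(j + 2)*(j - 1)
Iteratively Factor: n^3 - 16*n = (n - 4)*(n^2 + 4*n) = (n - 4)*(n + 4)*(n)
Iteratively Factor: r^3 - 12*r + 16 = (r - 2)*(r^2 + 2*r - 8) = (r - 2)*(r + 4)*(r - 2)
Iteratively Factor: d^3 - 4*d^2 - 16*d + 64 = (d + 4)*(d^2 - 8*d + 16) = (d - 4)*(d + 4)*(d - 4)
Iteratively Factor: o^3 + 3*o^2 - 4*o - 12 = (o - 2)*(o^2 + 5*o + 6) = (o - 2)*(o + 3)*(o + 2)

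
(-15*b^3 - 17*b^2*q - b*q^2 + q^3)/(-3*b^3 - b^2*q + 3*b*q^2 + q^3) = (-5*b + q)/(-b + q)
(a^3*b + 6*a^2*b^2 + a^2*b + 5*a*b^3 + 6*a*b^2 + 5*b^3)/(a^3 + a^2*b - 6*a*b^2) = b*(a^3 + 6*a^2*b + a^2 + 5*a*b^2 + 6*a*b + 5*b^2)/(a*(a^2 + a*b - 6*b^2))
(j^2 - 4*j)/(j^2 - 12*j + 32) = j/(j - 8)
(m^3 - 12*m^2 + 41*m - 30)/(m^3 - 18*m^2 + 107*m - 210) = (m - 1)/(m - 7)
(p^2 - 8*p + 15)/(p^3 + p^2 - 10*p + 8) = (p^2 - 8*p + 15)/(p^3 + p^2 - 10*p + 8)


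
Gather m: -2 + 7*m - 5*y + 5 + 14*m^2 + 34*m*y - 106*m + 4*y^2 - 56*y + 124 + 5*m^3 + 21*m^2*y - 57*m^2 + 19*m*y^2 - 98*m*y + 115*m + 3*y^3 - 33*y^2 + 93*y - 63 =5*m^3 + m^2*(21*y - 43) + m*(19*y^2 - 64*y + 16) + 3*y^3 - 29*y^2 + 32*y + 64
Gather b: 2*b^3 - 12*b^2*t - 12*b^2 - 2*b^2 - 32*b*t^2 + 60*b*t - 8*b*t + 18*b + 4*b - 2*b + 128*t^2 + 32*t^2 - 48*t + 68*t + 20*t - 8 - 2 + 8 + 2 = 2*b^3 + b^2*(-12*t - 14) + b*(-32*t^2 + 52*t + 20) + 160*t^2 + 40*t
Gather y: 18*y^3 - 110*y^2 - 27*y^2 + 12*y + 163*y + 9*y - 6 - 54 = 18*y^3 - 137*y^2 + 184*y - 60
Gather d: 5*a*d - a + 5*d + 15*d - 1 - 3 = -a + d*(5*a + 20) - 4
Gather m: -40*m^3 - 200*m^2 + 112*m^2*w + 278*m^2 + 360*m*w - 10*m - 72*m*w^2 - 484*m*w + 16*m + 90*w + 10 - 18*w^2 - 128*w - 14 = -40*m^3 + m^2*(112*w + 78) + m*(-72*w^2 - 124*w + 6) - 18*w^2 - 38*w - 4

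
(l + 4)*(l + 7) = l^2 + 11*l + 28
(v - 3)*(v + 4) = v^2 + v - 12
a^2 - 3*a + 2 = (a - 2)*(a - 1)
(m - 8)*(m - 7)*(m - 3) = m^3 - 18*m^2 + 101*m - 168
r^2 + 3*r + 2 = (r + 1)*(r + 2)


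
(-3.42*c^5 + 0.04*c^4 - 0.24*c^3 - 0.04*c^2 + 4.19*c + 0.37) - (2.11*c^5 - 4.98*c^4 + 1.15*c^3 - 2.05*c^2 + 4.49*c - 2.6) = -5.53*c^5 + 5.02*c^4 - 1.39*c^3 + 2.01*c^2 - 0.3*c + 2.97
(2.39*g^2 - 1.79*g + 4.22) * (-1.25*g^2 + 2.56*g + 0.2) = -2.9875*g^4 + 8.3559*g^3 - 9.3794*g^2 + 10.4452*g + 0.844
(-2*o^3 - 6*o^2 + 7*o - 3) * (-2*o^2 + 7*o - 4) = 4*o^5 - 2*o^4 - 48*o^3 + 79*o^2 - 49*o + 12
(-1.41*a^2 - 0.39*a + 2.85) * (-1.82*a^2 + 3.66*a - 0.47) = 2.5662*a^4 - 4.4508*a^3 - 5.9517*a^2 + 10.6143*a - 1.3395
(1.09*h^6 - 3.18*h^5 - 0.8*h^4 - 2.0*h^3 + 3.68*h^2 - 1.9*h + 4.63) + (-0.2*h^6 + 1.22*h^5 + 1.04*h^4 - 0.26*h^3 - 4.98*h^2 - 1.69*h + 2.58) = 0.89*h^6 - 1.96*h^5 + 0.24*h^4 - 2.26*h^3 - 1.3*h^2 - 3.59*h + 7.21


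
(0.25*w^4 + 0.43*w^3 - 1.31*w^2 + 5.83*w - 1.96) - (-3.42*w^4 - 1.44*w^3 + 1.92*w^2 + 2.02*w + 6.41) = 3.67*w^4 + 1.87*w^3 - 3.23*w^2 + 3.81*w - 8.37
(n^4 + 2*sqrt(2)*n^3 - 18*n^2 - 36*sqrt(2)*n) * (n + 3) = n^5 + 2*sqrt(2)*n^4 + 3*n^4 - 18*n^3 + 6*sqrt(2)*n^3 - 54*n^2 - 36*sqrt(2)*n^2 - 108*sqrt(2)*n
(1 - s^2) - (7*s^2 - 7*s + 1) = -8*s^2 + 7*s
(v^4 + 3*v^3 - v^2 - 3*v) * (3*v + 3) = 3*v^5 + 12*v^4 + 6*v^3 - 12*v^2 - 9*v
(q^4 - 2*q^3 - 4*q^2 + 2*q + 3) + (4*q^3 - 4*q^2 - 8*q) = q^4 + 2*q^3 - 8*q^2 - 6*q + 3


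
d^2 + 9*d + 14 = (d + 2)*(d + 7)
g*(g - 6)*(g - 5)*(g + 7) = g^4 - 4*g^3 - 47*g^2 + 210*g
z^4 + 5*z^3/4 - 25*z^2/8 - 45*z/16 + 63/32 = (z - 3/2)*(z - 1/2)*(z + 3/2)*(z + 7/4)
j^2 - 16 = (j - 4)*(j + 4)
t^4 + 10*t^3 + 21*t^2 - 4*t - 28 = (t - 1)*(t + 2)^2*(t + 7)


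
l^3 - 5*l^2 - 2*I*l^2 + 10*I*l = l*(l - 5)*(l - 2*I)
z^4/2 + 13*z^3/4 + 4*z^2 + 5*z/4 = z*(z/2 + 1/2)*(z + 1/2)*(z + 5)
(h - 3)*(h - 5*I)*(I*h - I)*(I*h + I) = -h^4 + 3*h^3 + 5*I*h^3 + h^2 - 15*I*h^2 - 3*h - 5*I*h + 15*I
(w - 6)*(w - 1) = w^2 - 7*w + 6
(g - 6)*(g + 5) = g^2 - g - 30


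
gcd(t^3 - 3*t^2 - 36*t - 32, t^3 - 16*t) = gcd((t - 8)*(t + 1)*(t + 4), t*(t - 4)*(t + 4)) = t + 4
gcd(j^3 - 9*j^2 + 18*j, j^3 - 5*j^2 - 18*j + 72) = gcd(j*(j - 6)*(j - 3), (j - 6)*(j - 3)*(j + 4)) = j^2 - 9*j + 18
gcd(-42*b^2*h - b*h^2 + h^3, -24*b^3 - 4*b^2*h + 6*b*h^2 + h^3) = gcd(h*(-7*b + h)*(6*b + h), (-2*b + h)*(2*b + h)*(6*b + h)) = 6*b + h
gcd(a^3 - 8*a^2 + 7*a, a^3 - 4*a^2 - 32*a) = a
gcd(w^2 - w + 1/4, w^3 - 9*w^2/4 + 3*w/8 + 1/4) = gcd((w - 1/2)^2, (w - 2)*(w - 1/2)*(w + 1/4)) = w - 1/2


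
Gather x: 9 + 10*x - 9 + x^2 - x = x^2 + 9*x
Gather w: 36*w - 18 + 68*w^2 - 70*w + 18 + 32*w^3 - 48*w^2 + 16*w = 32*w^3 + 20*w^2 - 18*w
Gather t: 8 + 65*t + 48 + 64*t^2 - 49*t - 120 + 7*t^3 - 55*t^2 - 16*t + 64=7*t^3 + 9*t^2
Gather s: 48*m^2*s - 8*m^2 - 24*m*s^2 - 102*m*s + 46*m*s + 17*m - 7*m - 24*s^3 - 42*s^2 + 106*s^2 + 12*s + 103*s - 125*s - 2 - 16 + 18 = -8*m^2 + 10*m - 24*s^3 + s^2*(64 - 24*m) + s*(48*m^2 - 56*m - 10)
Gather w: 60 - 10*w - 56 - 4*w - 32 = -14*w - 28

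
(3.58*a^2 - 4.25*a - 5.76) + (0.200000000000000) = 3.58*a^2 - 4.25*a - 5.56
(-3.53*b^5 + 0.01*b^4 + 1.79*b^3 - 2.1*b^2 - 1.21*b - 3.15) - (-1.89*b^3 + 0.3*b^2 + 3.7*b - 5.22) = -3.53*b^5 + 0.01*b^4 + 3.68*b^3 - 2.4*b^2 - 4.91*b + 2.07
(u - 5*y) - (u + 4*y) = -9*y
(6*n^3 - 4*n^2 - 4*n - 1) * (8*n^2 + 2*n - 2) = 48*n^5 - 20*n^4 - 52*n^3 - 8*n^2 + 6*n + 2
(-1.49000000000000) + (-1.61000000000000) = -3.10000000000000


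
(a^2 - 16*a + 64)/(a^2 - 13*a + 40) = (a - 8)/(a - 5)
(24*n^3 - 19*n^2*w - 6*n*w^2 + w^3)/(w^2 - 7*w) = (24*n^3 - 19*n^2*w - 6*n*w^2 + w^3)/(w*(w - 7))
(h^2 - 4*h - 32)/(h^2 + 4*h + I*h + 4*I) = (h - 8)/(h + I)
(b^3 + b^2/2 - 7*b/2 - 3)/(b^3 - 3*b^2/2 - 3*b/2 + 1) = (2*b + 3)/(2*b - 1)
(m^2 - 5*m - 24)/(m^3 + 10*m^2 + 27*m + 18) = (m - 8)/(m^2 + 7*m + 6)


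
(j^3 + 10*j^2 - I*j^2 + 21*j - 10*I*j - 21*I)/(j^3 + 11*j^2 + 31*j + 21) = (j - I)/(j + 1)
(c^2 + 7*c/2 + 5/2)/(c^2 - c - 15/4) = 2*(2*c^2 + 7*c + 5)/(4*c^2 - 4*c - 15)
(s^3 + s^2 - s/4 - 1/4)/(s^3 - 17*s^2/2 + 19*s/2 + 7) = (2*s^2 + s - 1)/(2*(s^2 - 9*s + 14))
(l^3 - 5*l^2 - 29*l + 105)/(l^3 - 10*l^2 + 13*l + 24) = (l^2 - 2*l - 35)/(l^2 - 7*l - 8)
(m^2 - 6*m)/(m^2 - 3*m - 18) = m/(m + 3)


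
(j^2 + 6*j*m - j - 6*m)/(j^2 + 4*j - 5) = (j + 6*m)/(j + 5)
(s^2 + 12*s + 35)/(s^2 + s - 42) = (s + 5)/(s - 6)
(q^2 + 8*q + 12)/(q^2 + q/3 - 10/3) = 3*(q + 6)/(3*q - 5)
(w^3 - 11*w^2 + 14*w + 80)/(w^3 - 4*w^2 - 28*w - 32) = (w - 5)/(w + 2)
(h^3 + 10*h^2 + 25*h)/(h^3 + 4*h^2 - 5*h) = (h + 5)/(h - 1)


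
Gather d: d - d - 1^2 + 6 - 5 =0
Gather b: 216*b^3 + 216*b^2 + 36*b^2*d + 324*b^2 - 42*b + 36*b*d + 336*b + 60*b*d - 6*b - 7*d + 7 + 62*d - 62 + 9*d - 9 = 216*b^3 + b^2*(36*d + 540) + b*(96*d + 288) + 64*d - 64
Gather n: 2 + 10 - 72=-60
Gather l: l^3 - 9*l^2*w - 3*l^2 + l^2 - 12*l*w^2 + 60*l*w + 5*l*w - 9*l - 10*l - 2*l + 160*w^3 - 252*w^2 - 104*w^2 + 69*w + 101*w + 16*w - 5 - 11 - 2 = l^3 + l^2*(-9*w - 2) + l*(-12*w^2 + 65*w - 21) + 160*w^3 - 356*w^2 + 186*w - 18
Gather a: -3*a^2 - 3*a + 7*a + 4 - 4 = -3*a^2 + 4*a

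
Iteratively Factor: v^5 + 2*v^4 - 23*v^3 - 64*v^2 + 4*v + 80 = (v + 2)*(v^4 - 23*v^2 - 18*v + 40) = (v - 1)*(v + 2)*(v^3 + v^2 - 22*v - 40) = (v - 1)*(v + 2)^2*(v^2 - v - 20) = (v - 1)*(v + 2)^2*(v + 4)*(v - 5)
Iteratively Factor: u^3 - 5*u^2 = (u)*(u^2 - 5*u) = u*(u - 5)*(u)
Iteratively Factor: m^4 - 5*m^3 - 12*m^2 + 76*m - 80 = (m + 4)*(m^3 - 9*m^2 + 24*m - 20) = (m - 5)*(m + 4)*(m^2 - 4*m + 4) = (m - 5)*(m - 2)*(m + 4)*(m - 2)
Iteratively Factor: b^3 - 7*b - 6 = (b - 3)*(b^2 + 3*b + 2) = (b - 3)*(b + 2)*(b + 1)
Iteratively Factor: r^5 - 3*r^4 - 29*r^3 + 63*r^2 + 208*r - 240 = (r - 5)*(r^4 + 2*r^3 - 19*r^2 - 32*r + 48) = (r - 5)*(r + 3)*(r^3 - r^2 - 16*r + 16) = (r - 5)*(r - 1)*(r + 3)*(r^2 - 16) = (r - 5)*(r - 4)*(r - 1)*(r + 3)*(r + 4)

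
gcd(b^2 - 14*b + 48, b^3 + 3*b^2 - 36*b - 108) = b - 6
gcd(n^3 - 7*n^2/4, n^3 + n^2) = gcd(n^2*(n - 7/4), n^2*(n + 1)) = n^2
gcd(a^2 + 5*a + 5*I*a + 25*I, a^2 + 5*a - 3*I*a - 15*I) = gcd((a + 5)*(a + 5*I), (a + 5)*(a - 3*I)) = a + 5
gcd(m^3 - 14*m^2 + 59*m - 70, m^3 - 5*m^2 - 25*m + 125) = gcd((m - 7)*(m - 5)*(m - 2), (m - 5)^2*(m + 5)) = m - 5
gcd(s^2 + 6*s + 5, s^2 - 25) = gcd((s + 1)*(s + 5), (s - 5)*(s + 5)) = s + 5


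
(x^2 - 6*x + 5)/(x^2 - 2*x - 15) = (x - 1)/(x + 3)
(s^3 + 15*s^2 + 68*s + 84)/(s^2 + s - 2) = (s^2 + 13*s + 42)/(s - 1)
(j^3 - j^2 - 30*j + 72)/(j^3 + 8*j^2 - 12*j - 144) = (j - 3)/(j + 6)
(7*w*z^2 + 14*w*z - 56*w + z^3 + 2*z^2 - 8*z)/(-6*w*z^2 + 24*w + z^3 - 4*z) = (7*w*z + 28*w + z^2 + 4*z)/(-6*w*z - 12*w + z^2 + 2*z)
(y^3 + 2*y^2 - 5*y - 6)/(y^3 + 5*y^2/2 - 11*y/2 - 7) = 2*(y + 3)/(2*y + 7)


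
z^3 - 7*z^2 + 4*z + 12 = (z - 6)*(z - 2)*(z + 1)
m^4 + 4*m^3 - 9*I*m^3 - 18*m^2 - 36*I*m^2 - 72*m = m*(m + 4)*(m - 6*I)*(m - 3*I)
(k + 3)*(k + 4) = k^2 + 7*k + 12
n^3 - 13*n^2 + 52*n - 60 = (n - 6)*(n - 5)*(n - 2)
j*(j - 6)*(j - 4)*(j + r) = j^4 + j^3*r - 10*j^3 - 10*j^2*r + 24*j^2 + 24*j*r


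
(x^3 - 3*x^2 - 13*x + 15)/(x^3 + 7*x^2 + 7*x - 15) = (x - 5)/(x + 5)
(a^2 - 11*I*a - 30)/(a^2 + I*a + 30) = (a - 6*I)/(a + 6*I)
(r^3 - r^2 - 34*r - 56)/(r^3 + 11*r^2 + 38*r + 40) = (r - 7)/(r + 5)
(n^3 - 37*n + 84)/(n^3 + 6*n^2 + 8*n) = (n^3 - 37*n + 84)/(n*(n^2 + 6*n + 8))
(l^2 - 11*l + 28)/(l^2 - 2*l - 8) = (l - 7)/(l + 2)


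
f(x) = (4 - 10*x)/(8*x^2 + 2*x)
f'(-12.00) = 0.01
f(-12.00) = 0.11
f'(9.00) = 0.01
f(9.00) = -0.13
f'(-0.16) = 323.11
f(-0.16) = -48.61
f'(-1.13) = 2.63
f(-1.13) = 1.92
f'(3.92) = 0.06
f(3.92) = -0.27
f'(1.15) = 0.15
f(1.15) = -0.58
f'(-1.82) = 0.71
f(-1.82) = 0.97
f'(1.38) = 0.17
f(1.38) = -0.54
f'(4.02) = 0.05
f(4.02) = -0.26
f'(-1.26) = 1.93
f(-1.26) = 1.63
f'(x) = (4 - 10*x)*(-16*x - 2)/(8*x^2 + 2*x)^2 - 10/(8*x^2 + 2*x)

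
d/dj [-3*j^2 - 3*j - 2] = -6*j - 3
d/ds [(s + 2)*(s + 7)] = 2*s + 9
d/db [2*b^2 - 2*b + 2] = 4*b - 2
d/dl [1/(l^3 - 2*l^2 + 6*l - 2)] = (-3*l^2 + 4*l - 6)/(l^3 - 2*l^2 + 6*l - 2)^2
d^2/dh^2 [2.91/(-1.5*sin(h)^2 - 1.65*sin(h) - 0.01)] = (26.19*sin(h)^4 + 21.60675*sin(h)^3 - 31.537125*sin(h)^2 - 43.261515*sin(h) - 15.75765)/(1.5*sin(h)^2 + 1.65*sin(h) + 0.01)^3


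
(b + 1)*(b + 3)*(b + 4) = b^3 + 8*b^2 + 19*b + 12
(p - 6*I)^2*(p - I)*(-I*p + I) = -I*p^4 - 13*p^3 + I*p^3 + 13*p^2 + 48*I*p^2 + 36*p - 48*I*p - 36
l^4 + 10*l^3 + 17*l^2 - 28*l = l*(l - 1)*(l + 4)*(l + 7)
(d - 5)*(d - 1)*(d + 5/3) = d^3 - 13*d^2/3 - 5*d + 25/3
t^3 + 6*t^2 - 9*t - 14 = (t - 2)*(t + 1)*(t + 7)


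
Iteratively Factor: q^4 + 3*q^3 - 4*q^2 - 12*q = (q + 3)*(q^3 - 4*q) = (q + 2)*(q + 3)*(q^2 - 2*q) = q*(q + 2)*(q + 3)*(q - 2)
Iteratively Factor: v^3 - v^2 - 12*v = (v)*(v^2 - v - 12) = v*(v + 3)*(v - 4)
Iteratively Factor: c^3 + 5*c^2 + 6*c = (c)*(c^2 + 5*c + 6) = c*(c + 3)*(c + 2)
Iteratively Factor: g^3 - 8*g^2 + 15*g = (g)*(g^2 - 8*g + 15) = g*(g - 3)*(g - 5)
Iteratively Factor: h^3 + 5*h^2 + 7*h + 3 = (h + 3)*(h^2 + 2*h + 1) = (h + 1)*(h + 3)*(h + 1)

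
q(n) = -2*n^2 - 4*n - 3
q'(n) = -4*n - 4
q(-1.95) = -2.80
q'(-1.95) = 3.80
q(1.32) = -11.76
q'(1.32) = -9.28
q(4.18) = -54.66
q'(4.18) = -20.72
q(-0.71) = -1.17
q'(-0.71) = -1.16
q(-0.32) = -1.92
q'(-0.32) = -2.72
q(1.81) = -16.79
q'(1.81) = -11.24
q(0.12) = -3.51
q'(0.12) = -4.48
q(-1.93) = -2.73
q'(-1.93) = 3.72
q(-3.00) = -9.00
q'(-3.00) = 8.00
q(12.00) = -339.00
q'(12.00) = -52.00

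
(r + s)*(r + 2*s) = r^2 + 3*r*s + 2*s^2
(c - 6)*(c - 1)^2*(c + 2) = c^4 - 6*c^3 - 3*c^2 + 20*c - 12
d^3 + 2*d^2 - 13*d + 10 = (d - 2)*(d - 1)*(d + 5)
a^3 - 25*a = a*(a - 5)*(a + 5)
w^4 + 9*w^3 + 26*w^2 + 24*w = w*(w + 2)*(w + 3)*(w + 4)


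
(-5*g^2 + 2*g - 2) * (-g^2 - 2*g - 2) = 5*g^4 + 8*g^3 + 8*g^2 + 4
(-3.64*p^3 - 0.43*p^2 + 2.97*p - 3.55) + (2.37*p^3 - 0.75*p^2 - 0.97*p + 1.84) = -1.27*p^3 - 1.18*p^2 + 2.0*p - 1.71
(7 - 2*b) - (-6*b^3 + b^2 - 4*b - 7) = 6*b^3 - b^2 + 2*b + 14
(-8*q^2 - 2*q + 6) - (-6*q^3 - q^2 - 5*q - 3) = 6*q^3 - 7*q^2 + 3*q + 9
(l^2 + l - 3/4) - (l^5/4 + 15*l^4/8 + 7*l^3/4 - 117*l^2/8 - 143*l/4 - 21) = -l^5/4 - 15*l^4/8 - 7*l^3/4 + 125*l^2/8 + 147*l/4 + 81/4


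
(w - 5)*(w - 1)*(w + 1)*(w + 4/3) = w^4 - 11*w^3/3 - 23*w^2/3 + 11*w/3 + 20/3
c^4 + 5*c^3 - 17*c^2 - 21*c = c*(c - 3)*(c + 1)*(c + 7)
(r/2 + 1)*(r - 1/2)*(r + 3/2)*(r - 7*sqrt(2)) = r^4/2 - 7*sqrt(2)*r^3/2 + 3*r^3/2 - 21*sqrt(2)*r^2/2 + 5*r^2/8 - 35*sqrt(2)*r/8 - 3*r/4 + 21*sqrt(2)/4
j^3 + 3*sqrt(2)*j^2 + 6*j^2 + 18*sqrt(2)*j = j*(j + 6)*(j + 3*sqrt(2))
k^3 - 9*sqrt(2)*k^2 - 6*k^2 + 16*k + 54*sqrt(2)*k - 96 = (k - 6)*(k - 8*sqrt(2))*(k - sqrt(2))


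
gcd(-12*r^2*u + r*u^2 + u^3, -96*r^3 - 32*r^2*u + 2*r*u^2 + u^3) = 4*r + u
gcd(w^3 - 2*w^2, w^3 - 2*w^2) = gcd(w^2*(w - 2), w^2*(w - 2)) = w^3 - 2*w^2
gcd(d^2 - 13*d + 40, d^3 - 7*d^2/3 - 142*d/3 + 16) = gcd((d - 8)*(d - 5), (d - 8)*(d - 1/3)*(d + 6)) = d - 8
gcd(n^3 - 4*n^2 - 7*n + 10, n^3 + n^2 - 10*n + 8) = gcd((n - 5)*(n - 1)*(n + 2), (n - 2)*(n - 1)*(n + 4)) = n - 1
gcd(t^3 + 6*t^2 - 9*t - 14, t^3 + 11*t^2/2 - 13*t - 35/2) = t^2 + 8*t + 7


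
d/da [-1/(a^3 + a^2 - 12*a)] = (3*a^2 + 2*a - 12)/(a^2*(a^2 + a - 12)^2)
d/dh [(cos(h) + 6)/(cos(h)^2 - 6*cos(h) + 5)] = (cos(h)^2 + 12*cos(h) - 41)*sin(h)/(cos(h)^2 - 6*cos(h) + 5)^2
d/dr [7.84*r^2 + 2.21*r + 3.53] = 15.68*r + 2.21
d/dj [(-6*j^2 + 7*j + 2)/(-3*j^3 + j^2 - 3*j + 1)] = (-18*j^4 + 42*j^3 + 29*j^2 - 16*j + 13)/(9*j^6 - 6*j^5 + 19*j^4 - 12*j^3 + 11*j^2 - 6*j + 1)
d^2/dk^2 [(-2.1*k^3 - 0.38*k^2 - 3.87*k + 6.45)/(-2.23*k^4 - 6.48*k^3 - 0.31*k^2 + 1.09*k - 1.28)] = (20.88618*k^9 + 11.3382119999999*k^8 + 255.178008*k^7 + 347.677604*k^6 - 1848.864774*k^5 - 3446.178612*k^4 - 350.659622*k^3 + 86.88117*k^2 + 345.500154*k + 1.836262)/(11.089567*k^12 + 96.673176*k^11 + 285.540573*k^10 + 282.714153*k^9 - 35.715699*k^8 - 28.982454*k^7 + 161.392948*k^6 + 19.542225*k^5 - 41.810523*k^4 + 27.960395*k^3 + 6.086016*k^2 - 5.357568*k + 2.097152)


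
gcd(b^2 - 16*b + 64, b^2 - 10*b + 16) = b - 8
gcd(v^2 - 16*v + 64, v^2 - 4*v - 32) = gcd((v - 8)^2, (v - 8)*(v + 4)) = v - 8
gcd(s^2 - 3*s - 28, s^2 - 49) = s - 7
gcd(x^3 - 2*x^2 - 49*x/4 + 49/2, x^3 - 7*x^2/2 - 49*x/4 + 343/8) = x^2 - 49/4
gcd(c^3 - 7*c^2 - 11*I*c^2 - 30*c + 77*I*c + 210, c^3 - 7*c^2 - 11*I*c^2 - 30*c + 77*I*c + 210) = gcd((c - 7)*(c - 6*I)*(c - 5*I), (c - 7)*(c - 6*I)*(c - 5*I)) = c^3 + c^2*(-7 - 11*I) + c*(-30 + 77*I) + 210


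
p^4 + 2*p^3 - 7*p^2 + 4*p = p*(p - 1)^2*(p + 4)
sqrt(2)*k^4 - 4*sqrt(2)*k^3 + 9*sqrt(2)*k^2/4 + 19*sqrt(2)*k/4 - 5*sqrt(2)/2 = (k - 5/2)*(k - 2)*(k - 1/2)*(sqrt(2)*k + sqrt(2))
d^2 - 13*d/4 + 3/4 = (d - 3)*(d - 1/4)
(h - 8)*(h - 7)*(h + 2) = h^3 - 13*h^2 + 26*h + 112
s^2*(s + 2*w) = s^3 + 2*s^2*w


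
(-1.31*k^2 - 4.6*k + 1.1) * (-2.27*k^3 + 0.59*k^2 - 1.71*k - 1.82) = 2.9737*k^5 + 9.6691*k^4 - 2.9709*k^3 + 10.8992*k^2 + 6.491*k - 2.002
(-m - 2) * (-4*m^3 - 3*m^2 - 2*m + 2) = 4*m^4 + 11*m^3 + 8*m^2 + 2*m - 4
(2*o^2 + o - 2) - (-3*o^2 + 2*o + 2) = 5*o^2 - o - 4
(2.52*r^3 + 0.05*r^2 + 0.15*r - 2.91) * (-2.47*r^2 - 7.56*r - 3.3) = -6.2244*r^5 - 19.1747*r^4 - 9.0645*r^3 + 5.8887*r^2 + 21.5046*r + 9.603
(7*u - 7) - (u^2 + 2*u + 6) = -u^2 + 5*u - 13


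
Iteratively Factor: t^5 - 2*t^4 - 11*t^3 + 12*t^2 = (t)*(t^4 - 2*t^3 - 11*t^2 + 12*t) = t*(t - 4)*(t^3 + 2*t^2 - 3*t) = t*(t - 4)*(t - 1)*(t^2 + 3*t) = t*(t - 4)*(t - 1)*(t + 3)*(t)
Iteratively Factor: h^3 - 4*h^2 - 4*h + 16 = (h - 2)*(h^2 - 2*h - 8) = (h - 4)*(h - 2)*(h + 2)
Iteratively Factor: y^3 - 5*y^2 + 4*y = (y)*(y^2 - 5*y + 4) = y*(y - 4)*(y - 1)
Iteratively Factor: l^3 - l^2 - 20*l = (l)*(l^2 - l - 20) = l*(l + 4)*(l - 5)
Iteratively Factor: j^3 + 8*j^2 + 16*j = (j + 4)*(j^2 + 4*j) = (j + 4)^2*(j)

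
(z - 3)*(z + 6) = z^2 + 3*z - 18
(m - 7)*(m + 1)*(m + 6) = m^3 - 43*m - 42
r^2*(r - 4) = r^3 - 4*r^2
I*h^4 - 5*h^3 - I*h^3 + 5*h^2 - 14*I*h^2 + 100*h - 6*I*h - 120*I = (h - 5)*(h + 4)*(h + 6*I)*(I*h + 1)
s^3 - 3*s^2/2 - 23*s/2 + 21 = (s - 3)*(s - 2)*(s + 7/2)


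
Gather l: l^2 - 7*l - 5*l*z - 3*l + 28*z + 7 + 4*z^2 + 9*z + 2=l^2 + l*(-5*z - 10) + 4*z^2 + 37*z + 9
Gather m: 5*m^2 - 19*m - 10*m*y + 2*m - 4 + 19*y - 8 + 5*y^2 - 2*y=5*m^2 + m*(-10*y - 17) + 5*y^2 + 17*y - 12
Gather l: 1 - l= 1 - l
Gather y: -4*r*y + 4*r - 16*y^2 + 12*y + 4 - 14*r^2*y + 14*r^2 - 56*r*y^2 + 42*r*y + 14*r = 14*r^2 + 18*r + y^2*(-56*r - 16) + y*(-14*r^2 + 38*r + 12) + 4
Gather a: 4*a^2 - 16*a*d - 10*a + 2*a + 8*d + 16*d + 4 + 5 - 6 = 4*a^2 + a*(-16*d - 8) + 24*d + 3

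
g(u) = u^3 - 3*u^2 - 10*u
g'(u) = 3*u^2 - 6*u - 10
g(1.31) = -16.00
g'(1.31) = -12.71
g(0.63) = -7.24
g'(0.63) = -12.59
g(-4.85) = -136.15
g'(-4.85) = 89.67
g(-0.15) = 1.43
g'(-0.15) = -9.03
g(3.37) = -29.50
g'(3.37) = 3.85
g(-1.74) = 3.05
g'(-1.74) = 9.52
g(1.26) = -15.36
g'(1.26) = -12.80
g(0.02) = -0.20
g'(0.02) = -10.12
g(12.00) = 1176.00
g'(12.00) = 350.00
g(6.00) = 48.00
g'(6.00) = 62.00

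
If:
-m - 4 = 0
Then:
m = -4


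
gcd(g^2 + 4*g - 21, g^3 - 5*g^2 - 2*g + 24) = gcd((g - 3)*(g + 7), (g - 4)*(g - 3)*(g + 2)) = g - 3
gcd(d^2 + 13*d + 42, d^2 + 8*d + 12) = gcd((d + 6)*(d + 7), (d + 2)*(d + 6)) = d + 6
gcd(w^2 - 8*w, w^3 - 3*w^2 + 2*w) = w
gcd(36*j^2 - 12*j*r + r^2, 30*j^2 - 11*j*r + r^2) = -6*j + r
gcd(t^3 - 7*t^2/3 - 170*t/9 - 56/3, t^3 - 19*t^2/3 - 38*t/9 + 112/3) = t^2 - 11*t/3 - 14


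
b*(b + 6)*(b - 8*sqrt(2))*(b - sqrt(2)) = b^4 - 9*sqrt(2)*b^3 + 6*b^3 - 54*sqrt(2)*b^2 + 16*b^2 + 96*b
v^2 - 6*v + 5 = (v - 5)*(v - 1)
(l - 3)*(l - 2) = l^2 - 5*l + 6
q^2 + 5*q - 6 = (q - 1)*(q + 6)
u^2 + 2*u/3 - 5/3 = (u - 1)*(u + 5/3)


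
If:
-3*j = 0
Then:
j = 0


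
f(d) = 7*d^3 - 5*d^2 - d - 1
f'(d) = 21*d^2 - 10*d - 1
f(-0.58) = -3.47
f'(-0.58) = 11.86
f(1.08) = 0.91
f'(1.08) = 12.69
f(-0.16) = -1.00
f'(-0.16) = 1.14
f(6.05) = 1360.05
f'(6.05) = 707.15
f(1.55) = 11.50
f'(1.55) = 33.95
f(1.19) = 2.53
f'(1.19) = 16.84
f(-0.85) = -8.06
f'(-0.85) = 22.67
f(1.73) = 18.55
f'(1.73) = 44.55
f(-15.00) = -24736.00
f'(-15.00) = 4874.00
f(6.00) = 1325.00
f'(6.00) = 695.00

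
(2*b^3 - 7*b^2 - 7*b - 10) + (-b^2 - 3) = 2*b^3 - 8*b^2 - 7*b - 13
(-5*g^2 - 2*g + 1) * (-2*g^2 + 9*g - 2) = 10*g^4 - 41*g^3 - 10*g^2 + 13*g - 2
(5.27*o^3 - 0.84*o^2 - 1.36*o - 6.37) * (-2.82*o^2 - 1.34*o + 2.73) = -14.8614*o^5 - 4.693*o^4 + 19.3479*o^3 + 17.4926*o^2 + 4.823*o - 17.3901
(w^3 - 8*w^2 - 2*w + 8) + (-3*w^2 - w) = w^3 - 11*w^2 - 3*w + 8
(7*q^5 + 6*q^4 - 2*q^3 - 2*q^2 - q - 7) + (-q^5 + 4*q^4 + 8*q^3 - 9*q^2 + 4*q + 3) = 6*q^5 + 10*q^4 + 6*q^3 - 11*q^2 + 3*q - 4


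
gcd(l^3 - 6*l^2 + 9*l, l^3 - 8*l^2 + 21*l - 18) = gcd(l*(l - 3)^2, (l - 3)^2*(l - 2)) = l^2 - 6*l + 9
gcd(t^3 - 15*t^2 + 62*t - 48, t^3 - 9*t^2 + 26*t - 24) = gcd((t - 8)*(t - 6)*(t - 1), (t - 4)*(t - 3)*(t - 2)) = 1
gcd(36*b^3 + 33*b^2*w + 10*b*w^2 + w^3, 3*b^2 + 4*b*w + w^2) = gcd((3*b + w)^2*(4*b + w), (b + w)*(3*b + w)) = 3*b + w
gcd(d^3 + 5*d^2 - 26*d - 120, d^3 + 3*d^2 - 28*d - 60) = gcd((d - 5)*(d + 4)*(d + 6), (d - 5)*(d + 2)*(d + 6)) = d^2 + d - 30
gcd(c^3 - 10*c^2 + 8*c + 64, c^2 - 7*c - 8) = c - 8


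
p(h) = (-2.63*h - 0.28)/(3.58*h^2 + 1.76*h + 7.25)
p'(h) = (-7.16*h - 1.76)*(-2.63*h - 0.28)/(3.58*h^2 + 1.76*h + 7.25)^2 - 2.63/(3.58*h^2 + 1.76*h + 7.25) = (9.4154*h^2 + 2.0048*h - 18.5747)/(12.8164*h^4 + 12.6016*h^3 + 55.0076*h^2 + 25.52*h + 52.5625)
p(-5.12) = 0.14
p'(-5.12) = 0.03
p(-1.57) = 0.29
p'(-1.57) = 0.01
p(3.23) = -0.17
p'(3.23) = 0.03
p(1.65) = -0.23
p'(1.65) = 0.03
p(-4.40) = 0.16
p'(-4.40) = 0.03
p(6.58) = -0.10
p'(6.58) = 0.01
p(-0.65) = 0.19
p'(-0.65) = -0.27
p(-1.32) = 0.29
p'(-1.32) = -0.04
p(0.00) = -0.04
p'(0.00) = -0.35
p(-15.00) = 0.05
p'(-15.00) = 0.00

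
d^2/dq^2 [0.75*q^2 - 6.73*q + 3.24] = 1.50000000000000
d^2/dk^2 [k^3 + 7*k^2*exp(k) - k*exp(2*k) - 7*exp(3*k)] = 7*k^2*exp(k) - 4*k*exp(2*k) + 28*k*exp(k) + 6*k - 63*exp(3*k) - 4*exp(2*k) + 14*exp(k)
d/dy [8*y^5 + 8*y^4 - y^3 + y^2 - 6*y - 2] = 40*y^4 + 32*y^3 - 3*y^2 + 2*y - 6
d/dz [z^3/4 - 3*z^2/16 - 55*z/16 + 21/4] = 3*z^2/4 - 3*z/8 - 55/16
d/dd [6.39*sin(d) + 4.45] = 6.39*cos(d)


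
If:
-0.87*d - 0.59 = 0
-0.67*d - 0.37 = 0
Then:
No Solution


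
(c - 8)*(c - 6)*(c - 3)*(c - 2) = c^4 - 19*c^3 + 124*c^2 - 324*c + 288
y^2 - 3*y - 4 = (y - 4)*(y + 1)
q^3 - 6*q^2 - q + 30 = (q - 5)*(q - 3)*(q + 2)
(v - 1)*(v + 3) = v^2 + 2*v - 3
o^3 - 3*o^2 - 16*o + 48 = (o - 4)*(o - 3)*(o + 4)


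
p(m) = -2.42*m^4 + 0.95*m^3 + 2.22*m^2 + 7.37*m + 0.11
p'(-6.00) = 2174.21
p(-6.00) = -3305.71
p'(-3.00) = 281.06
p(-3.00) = -223.69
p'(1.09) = 3.06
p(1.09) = 8.60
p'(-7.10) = 3584.09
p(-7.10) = -6429.95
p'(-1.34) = 29.83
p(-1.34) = -15.87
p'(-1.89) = 74.51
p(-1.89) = -43.18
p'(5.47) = -1467.37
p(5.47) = -1904.20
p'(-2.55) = 175.09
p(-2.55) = -122.32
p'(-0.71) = 9.12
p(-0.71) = -4.96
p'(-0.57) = 7.56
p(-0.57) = -3.80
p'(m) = -9.68*m^3 + 2.85*m^2 + 4.44*m + 7.37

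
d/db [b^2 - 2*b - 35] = 2*b - 2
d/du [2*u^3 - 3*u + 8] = 6*u^2 - 3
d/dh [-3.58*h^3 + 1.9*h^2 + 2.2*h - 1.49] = -10.74*h^2 + 3.8*h + 2.2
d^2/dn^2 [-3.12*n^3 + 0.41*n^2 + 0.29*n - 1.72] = 0.82 - 18.72*n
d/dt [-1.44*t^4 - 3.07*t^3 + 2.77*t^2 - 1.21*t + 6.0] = -5.76*t^3 - 9.21*t^2 + 5.54*t - 1.21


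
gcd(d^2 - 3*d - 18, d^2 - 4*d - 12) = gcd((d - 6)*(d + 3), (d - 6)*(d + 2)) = d - 6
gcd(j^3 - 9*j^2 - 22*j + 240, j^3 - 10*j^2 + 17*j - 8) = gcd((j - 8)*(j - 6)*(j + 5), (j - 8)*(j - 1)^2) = j - 8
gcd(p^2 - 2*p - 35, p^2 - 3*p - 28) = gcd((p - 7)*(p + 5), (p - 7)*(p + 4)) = p - 7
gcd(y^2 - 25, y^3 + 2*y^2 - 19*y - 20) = y + 5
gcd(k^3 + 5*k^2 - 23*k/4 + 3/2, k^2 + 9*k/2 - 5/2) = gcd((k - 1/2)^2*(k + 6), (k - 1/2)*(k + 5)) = k - 1/2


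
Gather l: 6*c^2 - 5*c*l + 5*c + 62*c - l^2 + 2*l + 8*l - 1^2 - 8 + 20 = 6*c^2 + 67*c - l^2 + l*(10 - 5*c) + 11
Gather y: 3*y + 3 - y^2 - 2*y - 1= -y^2 + y + 2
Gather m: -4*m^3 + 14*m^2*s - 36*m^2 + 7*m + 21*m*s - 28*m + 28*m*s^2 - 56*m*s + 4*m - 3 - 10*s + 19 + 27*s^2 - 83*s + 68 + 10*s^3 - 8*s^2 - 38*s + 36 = -4*m^3 + m^2*(14*s - 36) + m*(28*s^2 - 35*s - 17) + 10*s^3 + 19*s^2 - 131*s + 120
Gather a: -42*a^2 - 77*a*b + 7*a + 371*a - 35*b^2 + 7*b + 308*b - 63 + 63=-42*a^2 + a*(378 - 77*b) - 35*b^2 + 315*b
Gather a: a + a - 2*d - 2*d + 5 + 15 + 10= 2*a - 4*d + 30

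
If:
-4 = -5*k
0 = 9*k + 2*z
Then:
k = 4/5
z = -18/5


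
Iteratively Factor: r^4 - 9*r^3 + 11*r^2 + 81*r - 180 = (r + 3)*(r^3 - 12*r^2 + 47*r - 60) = (r - 4)*(r + 3)*(r^2 - 8*r + 15) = (r - 4)*(r - 3)*(r + 3)*(r - 5)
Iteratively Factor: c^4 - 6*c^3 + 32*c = (c - 4)*(c^3 - 2*c^2 - 8*c) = (c - 4)*(c + 2)*(c^2 - 4*c) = c*(c - 4)*(c + 2)*(c - 4)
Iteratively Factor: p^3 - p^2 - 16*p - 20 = (p + 2)*(p^2 - 3*p - 10) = (p - 5)*(p + 2)*(p + 2)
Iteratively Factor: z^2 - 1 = (z + 1)*(z - 1)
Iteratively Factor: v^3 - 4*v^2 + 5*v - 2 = (v - 1)*(v^2 - 3*v + 2) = (v - 2)*(v - 1)*(v - 1)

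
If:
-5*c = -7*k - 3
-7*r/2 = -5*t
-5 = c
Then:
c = -5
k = -4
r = 10*t/7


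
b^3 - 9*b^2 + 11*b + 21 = (b - 7)*(b - 3)*(b + 1)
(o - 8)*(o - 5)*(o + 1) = o^3 - 12*o^2 + 27*o + 40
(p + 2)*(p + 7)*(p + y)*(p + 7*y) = p^4 + 8*p^3*y + 9*p^3 + 7*p^2*y^2 + 72*p^2*y + 14*p^2 + 63*p*y^2 + 112*p*y + 98*y^2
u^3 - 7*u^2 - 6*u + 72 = (u - 6)*(u - 4)*(u + 3)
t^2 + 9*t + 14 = (t + 2)*(t + 7)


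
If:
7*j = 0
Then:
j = 0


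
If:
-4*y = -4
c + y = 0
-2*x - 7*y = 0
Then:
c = -1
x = -7/2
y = 1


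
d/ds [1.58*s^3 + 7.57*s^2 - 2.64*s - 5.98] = 4.74*s^2 + 15.14*s - 2.64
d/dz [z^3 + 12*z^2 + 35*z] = 3*z^2 + 24*z + 35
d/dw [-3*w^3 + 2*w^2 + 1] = w*(4 - 9*w)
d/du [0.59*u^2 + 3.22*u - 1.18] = 1.18*u + 3.22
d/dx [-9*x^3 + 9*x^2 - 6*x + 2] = -27*x^2 + 18*x - 6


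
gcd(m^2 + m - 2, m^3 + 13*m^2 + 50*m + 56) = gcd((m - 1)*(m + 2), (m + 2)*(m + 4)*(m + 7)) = m + 2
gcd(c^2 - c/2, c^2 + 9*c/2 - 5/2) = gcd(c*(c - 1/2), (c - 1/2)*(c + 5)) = c - 1/2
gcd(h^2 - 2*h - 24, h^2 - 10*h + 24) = h - 6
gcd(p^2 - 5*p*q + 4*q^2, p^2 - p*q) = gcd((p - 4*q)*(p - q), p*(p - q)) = p - q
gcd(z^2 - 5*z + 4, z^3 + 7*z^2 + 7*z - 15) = z - 1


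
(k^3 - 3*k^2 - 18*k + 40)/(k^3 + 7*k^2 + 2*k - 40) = (k - 5)/(k + 5)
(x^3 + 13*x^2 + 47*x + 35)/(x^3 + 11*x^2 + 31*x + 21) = (x + 5)/(x + 3)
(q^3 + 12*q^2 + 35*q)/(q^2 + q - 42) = q*(q + 5)/(q - 6)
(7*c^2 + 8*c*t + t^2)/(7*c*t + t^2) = (c + t)/t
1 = 1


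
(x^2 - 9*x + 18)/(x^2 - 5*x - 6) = (x - 3)/(x + 1)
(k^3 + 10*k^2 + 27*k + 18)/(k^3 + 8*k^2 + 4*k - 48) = (k^2 + 4*k + 3)/(k^2 + 2*k - 8)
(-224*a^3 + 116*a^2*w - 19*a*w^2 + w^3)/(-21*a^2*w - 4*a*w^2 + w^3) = (32*a^2 - 12*a*w + w^2)/(w*(3*a + w))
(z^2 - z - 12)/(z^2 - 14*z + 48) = (z^2 - z - 12)/(z^2 - 14*z + 48)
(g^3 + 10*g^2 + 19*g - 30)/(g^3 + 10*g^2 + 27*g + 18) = (g^2 + 4*g - 5)/(g^2 + 4*g + 3)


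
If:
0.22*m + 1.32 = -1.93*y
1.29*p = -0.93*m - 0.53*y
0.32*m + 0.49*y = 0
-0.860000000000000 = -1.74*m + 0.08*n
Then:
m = 1.27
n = 16.84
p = -0.57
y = -0.83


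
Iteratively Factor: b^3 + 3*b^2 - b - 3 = (b + 1)*(b^2 + 2*b - 3) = (b + 1)*(b + 3)*(b - 1)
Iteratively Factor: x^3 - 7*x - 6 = (x + 1)*(x^2 - x - 6) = (x + 1)*(x + 2)*(x - 3)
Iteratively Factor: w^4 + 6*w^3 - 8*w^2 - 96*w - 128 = (w - 4)*(w^3 + 10*w^2 + 32*w + 32) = (w - 4)*(w + 4)*(w^2 + 6*w + 8) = (w - 4)*(w + 4)^2*(w + 2)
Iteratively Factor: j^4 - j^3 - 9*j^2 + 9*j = (j - 1)*(j^3 - 9*j) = (j - 1)*(j + 3)*(j^2 - 3*j) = j*(j - 1)*(j + 3)*(j - 3)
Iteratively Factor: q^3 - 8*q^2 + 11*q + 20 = (q - 5)*(q^2 - 3*q - 4) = (q - 5)*(q + 1)*(q - 4)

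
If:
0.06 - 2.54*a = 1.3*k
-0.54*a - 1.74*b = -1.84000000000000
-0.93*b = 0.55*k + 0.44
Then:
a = 1.06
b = 0.73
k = -2.03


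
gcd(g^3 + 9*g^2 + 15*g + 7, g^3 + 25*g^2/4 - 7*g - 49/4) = g^2 + 8*g + 7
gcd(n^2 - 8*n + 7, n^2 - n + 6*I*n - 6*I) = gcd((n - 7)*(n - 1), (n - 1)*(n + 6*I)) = n - 1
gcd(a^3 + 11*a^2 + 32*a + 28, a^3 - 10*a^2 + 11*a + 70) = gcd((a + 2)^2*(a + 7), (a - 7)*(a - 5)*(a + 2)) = a + 2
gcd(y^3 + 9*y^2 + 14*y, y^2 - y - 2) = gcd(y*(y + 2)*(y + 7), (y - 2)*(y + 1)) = 1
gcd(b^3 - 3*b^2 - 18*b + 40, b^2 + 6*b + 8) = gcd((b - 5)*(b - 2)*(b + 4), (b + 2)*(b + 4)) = b + 4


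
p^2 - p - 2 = (p - 2)*(p + 1)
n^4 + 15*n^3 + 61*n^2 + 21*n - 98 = (n - 1)*(n + 2)*(n + 7)^2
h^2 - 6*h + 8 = (h - 4)*(h - 2)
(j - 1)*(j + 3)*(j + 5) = j^3 + 7*j^2 + 7*j - 15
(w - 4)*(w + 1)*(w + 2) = w^3 - w^2 - 10*w - 8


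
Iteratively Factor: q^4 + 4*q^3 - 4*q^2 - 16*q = (q - 2)*(q^3 + 6*q^2 + 8*q) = q*(q - 2)*(q^2 + 6*q + 8) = q*(q - 2)*(q + 2)*(q + 4)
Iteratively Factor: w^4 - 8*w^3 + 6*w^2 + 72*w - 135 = (w - 3)*(w^3 - 5*w^2 - 9*w + 45) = (w - 3)^2*(w^2 - 2*w - 15) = (w - 3)^2*(w + 3)*(w - 5)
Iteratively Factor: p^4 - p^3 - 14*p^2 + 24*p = (p + 4)*(p^3 - 5*p^2 + 6*p) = (p - 2)*(p + 4)*(p^2 - 3*p) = p*(p - 2)*(p + 4)*(p - 3)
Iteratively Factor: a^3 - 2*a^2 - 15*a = (a + 3)*(a^2 - 5*a) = (a - 5)*(a + 3)*(a)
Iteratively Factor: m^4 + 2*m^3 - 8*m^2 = (m)*(m^3 + 2*m^2 - 8*m) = m*(m - 2)*(m^2 + 4*m) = m*(m - 2)*(m + 4)*(m)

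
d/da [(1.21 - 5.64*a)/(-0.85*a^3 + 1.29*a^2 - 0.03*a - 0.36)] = (-9.588*a^3 + 10.3611*a^2 - 3.1218*a + 2.0667)/(0.7225*a^6 - 2.193*a^5 + 1.7151*a^4 + 0.5346*a^3 - 0.9279*a^2 + 0.0216*a + 0.1296)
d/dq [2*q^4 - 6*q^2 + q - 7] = 8*q^3 - 12*q + 1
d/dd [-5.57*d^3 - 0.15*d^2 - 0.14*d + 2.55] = -16.71*d^2 - 0.3*d - 0.14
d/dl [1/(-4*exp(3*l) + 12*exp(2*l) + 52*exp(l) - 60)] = (3*exp(2*l) - 6*exp(l) - 13)*exp(l)/(4*(exp(3*l) - 3*exp(2*l) - 13*exp(l) + 15)^2)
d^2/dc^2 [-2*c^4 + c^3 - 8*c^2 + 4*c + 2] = -24*c^2 + 6*c - 16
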